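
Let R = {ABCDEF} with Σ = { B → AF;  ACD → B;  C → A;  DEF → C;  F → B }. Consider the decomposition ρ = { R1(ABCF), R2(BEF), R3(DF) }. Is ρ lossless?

Chase test. Columns are ABCDEF; row i has aⱼ where attribute j ∈ Ri, else bᵢⱼ.
Initial tableau (one row per fragment):
  row 1: a1 a2 a3 b14 b15 a6
  row 2: b21 a2 b23 b24 a5 a6
  row 3: b31 b32 b33 a4 b35 a6
Rows 1 and 2 agree on B; apply B→AF and equate their AF entries.
Rows 1 and 3 agree on F; apply F→B and equate their B entries.
Rows 1 and 3 agree on B; apply B→AF and equate their AF entries.
No row becomes fully distinguished — the join is lossy.

No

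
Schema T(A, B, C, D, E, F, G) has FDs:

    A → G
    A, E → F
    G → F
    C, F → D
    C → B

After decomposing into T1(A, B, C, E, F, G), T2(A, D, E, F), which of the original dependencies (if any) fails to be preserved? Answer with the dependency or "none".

C, F → D

Check C, F → D: no single fragment contains all of {C, D, F}, and the restricted closure of {C, F} across the fragments never reaches {D}.
A → G is preserved.
A, E → F is preserved.
G → F is preserved.
C → B is preserved.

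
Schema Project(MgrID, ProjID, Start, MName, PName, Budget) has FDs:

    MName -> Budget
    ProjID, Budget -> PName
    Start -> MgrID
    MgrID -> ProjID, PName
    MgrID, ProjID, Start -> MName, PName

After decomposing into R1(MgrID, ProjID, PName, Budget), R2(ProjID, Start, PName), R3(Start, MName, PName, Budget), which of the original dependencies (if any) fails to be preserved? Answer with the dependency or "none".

Check Start → MgrID: no single fragment contains all of {MgrID, Start}, and the restricted closure of {Start} across the fragments never reaches {MgrID}.
MName → Budget is preserved.
ProjID, Budget → PName is preserved.
MgrID → ProjID, PName is preserved.
MgrID, ProjID, Start → MName, PName is preserved.

Start -> MgrID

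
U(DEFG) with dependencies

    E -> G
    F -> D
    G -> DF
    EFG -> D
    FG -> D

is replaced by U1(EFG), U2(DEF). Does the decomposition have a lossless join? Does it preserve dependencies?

lossless and dependency-preserving

Lossless test: (EF)⁺ = {DEFG}, which contains all of one fragment — lossless.
Dependency preservation: G → DF; EFG → D; FG → D are not contained in any single fragment, but the restricted closure of each left-hand side across the fragments still reaches the right-hand side; the remaining FDs each lie inside some fragment. All dependencies are preserved.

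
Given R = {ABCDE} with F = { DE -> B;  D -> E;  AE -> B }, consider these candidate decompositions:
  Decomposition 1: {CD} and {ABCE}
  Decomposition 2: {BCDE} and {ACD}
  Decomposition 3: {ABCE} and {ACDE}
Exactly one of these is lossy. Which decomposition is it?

Decomposition 1

Decomposition 1: common = {C}, closure = {C} → lossy.
Decomposition 2: common = {CD}, closure = {BCDE} → lossless.
Decomposition 3: common = {ACE}, closure = {ABCE} → lossless.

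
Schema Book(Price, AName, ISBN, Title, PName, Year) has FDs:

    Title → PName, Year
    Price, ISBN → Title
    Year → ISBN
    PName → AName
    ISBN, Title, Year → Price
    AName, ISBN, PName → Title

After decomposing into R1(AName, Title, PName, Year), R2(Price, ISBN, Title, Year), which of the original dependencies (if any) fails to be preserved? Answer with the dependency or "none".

Check AName, ISBN, PName → Title: no single fragment contains all of {AName, ISBN, Title, PName}, and the restricted closure of {AName, ISBN, PName} across the fragments never reaches {Title}.
Title → PName, Year is preserved.
Price, ISBN → Title is preserved.
Year → ISBN is preserved.
PName → AName is preserved.
ISBN, Title, Year → Price is preserved.

AName, ISBN, PName → Title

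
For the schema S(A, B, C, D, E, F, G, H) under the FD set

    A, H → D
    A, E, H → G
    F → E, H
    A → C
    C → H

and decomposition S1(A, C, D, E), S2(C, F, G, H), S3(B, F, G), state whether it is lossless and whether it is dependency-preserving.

Lossless test (chase): Rows 2 and 3 agree on F; apply F→E, H and equate their E, H entries. Rows 1 and 2 agree on C; apply C→H and equate their H entries. No row becomes fully distinguished — the join is lossy.
Dependency preservation: the restricted closure of {A, E, H} across the fragments never reaches {G}, so A, E, H → G cannot be enforced without a join — not preserved.

lossy and not dependency-preserving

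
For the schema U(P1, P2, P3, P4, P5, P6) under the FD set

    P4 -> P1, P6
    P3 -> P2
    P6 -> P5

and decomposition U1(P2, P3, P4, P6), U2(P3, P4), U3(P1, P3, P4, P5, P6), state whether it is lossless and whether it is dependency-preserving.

Lossless test (chase): Rows 1 and 2 agree on P4; apply P4→P1, P6 and equate their P1, P6 entries. Rows 1 and 3 agree on P4; apply P4→P1, P6 and equate their P1, P6 entries. Rows 1 and 2 agree on P3; apply P3→P2 and equate their P2 entries. Rows 1 and 3 agree on P3; apply P3→P2 and equate their P2 entries. Rows 1 and 2 agree on P6; apply P6→P5 and equate their P5 entries. Rows 1 and 3 agree on P6; apply P6→P5 and equate their P5 entries. Row 1 is now all distinguished symbols — the join is lossless.
Dependency preservation: every FD's attributes lie within a single fragment, so each can be enforced locally — preserved.

lossless and dependency-preserving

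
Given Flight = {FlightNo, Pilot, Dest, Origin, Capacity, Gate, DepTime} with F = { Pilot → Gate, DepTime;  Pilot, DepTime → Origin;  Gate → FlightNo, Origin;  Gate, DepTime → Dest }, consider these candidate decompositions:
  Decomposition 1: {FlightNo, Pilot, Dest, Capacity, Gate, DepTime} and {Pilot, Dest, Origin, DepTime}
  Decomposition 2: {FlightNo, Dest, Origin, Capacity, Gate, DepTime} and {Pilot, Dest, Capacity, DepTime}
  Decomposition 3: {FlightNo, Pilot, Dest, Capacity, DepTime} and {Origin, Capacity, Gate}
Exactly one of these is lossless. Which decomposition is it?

Decomposition 1

Decomposition 1: common = {Pilot, Dest, DepTime}, closure = {FlightNo, Pilot, Dest, Origin, Gate, DepTime} → lossless.
Decomposition 2: common = {Dest, Capacity, DepTime}, closure = {Dest, Capacity, DepTime} → lossy.
Decomposition 3: common = {Capacity}, closure = {Capacity} → lossy.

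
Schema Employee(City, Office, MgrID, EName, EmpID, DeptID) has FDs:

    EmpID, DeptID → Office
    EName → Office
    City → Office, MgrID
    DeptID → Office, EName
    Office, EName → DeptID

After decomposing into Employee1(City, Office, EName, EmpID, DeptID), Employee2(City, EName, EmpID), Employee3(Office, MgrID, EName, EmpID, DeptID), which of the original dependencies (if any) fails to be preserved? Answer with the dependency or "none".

Check City → Office, MgrID: no single fragment contains all of {City, Office, MgrID}, and the restricted closure of {City} across the fragments never reaches {Office, MgrID}.
EmpID, DeptID → Office is preserved.
EName → Office is preserved.
DeptID → Office, EName is preserved.
Office, EName → DeptID is preserved.

City → Office, MgrID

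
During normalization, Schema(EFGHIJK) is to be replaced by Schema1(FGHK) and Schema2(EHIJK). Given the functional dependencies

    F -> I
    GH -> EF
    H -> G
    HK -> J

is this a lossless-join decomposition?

Common attributes: Schema1 ∩ Schema2 = {HK}.
Closure of {HK}: H → G applies, adding G; HK → J applies, adding J; GH → EF applies, adding EF; F → I applies, adding I. So (HK)⁺ = {EFGHIJK}.
This closure contains every attribute of Schema1, so Schema1 ∩ Schema2 → Schema1. The join is lossless.

Yes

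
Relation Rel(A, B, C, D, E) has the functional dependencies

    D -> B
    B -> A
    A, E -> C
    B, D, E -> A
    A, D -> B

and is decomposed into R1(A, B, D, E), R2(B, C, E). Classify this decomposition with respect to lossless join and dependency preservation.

Lossless test: (B, E)⁺ = {A, B, C, E}, which contains all of one fragment — lossless.
Dependency preservation: the restricted closure of {A, E} across the fragments never reaches {C}, so A, E → C cannot be enforced without a join — not preserved.

lossless but not dependency-preserving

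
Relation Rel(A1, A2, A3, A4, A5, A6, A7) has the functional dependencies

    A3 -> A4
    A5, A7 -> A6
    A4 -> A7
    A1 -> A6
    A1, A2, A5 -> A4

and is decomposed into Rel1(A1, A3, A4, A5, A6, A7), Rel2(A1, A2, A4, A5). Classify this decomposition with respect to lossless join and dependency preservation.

lossy but dependency-preserving

Lossless test: (A1, A4, A5)⁺ = {A1, A4, A5, A6, A7}, which is a superkey of neither fragment — lossy.
Dependency preservation: every FD's attributes lie within a single fragment, so each can be enforced locally — preserved.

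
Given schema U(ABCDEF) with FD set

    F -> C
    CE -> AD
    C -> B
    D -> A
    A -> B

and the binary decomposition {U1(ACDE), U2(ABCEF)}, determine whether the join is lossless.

Common attributes: U1 ∩ U2 = {ACE}.
Closure of {ACE}: CE → AD applies, adding D; C → B applies, adding B. So (ACE)⁺ = {ABCDE}.
This closure contains every attribute of U1, so U1 ∩ U2 → U1. The join is lossless.

Yes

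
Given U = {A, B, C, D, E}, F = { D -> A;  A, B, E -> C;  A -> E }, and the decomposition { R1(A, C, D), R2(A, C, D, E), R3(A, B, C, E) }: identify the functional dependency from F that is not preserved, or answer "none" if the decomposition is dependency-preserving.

D → A lies within R1.
A, B, E → C lies within R3.
A → E lies within R2.
Every dependency is enforceable on the fragments, so the decomposition is dependency-preserving.

none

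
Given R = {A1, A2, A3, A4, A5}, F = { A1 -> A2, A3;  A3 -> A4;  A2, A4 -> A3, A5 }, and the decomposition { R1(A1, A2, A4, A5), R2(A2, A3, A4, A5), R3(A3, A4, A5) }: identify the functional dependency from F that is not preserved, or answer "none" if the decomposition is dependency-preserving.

none

A1 → A2, A3: restricted closure across fragments reaches A2, A3.
A3 → A4 lies within R2.
A2, A4 → A3, A5 lies within R2.
Every dependency is enforceable on the fragments, so the decomposition is dependency-preserving.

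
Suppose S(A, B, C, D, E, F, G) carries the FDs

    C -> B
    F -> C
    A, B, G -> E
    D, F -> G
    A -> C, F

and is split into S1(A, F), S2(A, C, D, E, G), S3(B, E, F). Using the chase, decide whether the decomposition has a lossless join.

Chase test. Columns are A, B, C, D, E, F, G; row i has aⱼ where attribute j ∈ Si, else bᵢⱼ.
Initial tableau (one row per fragment):
  row 1: a1 b12 b13 b14 b15 a6 b17
  row 2: a1 b22 a3 a4 a5 b26 a7
  row 3: b31 a2 b33 b34 a5 a6 b37
Rows 1 and 3 agree on F; apply F→C and equate their C entries.
Rows 1 and 2 agree on A; apply A→C, F and equate their C, F entries.
Rows 1 and 2 agree on C; apply C→B and equate their B entries.
Rows 1 and 3 agree on C; apply C→B and equate their B entries.
Row 2 is now all distinguished symbols — the join is lossless.

Yes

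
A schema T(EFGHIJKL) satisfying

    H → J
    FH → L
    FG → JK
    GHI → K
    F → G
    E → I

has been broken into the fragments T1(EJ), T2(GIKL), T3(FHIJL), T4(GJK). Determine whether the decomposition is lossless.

Chase test. Columns are EFGHIJKL; row i has aⱼ where attribute j ∈ Ti, else bᵢⱼ.
Initial tableau (one row per fragment):
  row 1: a1 b12 b13 b14 b15 a6 b17 b18
  row 2: b21 b22 a3 b24 a5 b26 a7 a8
  row 3: b31 a2 b33 a4 a5 a6 b37 a8
  row 4: b41 b42 a3 b44 b45 a6 a7 b48
No row becomes fully distinguished — the join is lossy.

No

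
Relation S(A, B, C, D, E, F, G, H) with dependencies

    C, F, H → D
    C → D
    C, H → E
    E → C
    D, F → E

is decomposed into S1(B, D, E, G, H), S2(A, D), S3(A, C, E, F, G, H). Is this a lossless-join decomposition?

No

Chase test. Columns are A, B, C, D, E, F, G, H; row i has aⱼ where attribute j ∈ Si, else bᵢⱼ.
Initial tableau (one row per fragment):
  row 1: b11 a2 b13 a4 a5 b16 a7 a8
  row 2: a1 b22 b23 a4 b25 b26 b27 b28
  row 3: a1 b32 a3 b34 a5 a6 a7 a8
Rows 1 and 3 agree on E; apply E→C and equate their C entries.
Rows 1 and 3 agree on C; apply C→D and equate their D entries.
No row becomes fully distinguished — the join is lossy.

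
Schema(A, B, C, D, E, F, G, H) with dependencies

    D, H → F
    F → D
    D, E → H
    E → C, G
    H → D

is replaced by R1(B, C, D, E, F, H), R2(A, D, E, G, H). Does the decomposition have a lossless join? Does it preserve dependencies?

lossy but dependency-preserving

Lossless test: (D, E, H)⁺ = {C, D, E, F, G, H}, which is a superkey of neither fragment — lossy.
Dependency preservation: E → C, G is not contained in any single fragment, but the restricted closure of its left-hand side across the fragments still reaches the right-hand side; the remaining FDs each lie inside some fragment. All dependencies are preserved.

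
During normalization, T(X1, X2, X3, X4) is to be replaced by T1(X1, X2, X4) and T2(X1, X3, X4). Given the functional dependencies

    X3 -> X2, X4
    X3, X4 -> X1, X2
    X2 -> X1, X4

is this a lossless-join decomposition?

Common attributes: T1 ∩ T2 = {X1, X4}.
No dependency enlarges {X1, X4}, so (X1, X4)⁺ = {X1, X4}.
The closure contains neither all of T1 = {X1, X2, X4} nor all of T2 = {X1, X3, X4}, so the common attributes are not a superkey of either fragment. The join is lossy.

No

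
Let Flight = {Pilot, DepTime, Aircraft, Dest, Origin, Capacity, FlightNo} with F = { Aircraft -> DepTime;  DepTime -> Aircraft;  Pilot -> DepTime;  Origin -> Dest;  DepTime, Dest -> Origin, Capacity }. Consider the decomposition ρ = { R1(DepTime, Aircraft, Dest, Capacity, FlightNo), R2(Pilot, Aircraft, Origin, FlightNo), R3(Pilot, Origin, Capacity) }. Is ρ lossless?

Chase test. Columns are Pilot, DepTime, Aircraft, Dest, Origin, Capacity, FlightNo; row i has aⱼ where attribute j ∈ Ri, else bᵢⱼ.
Initial tableau (one row per fragment):
  row 1: b11 a2 a3 a4 b15 a6 a7
  row 2: a1 b22 a3 b24 a5 b26 a7
  row 3: a1 b32 b33 b34 a5 a6 b37
Rows 1 and 2 agree on Aircraft; apply Aircraft→DepTime and equate their DepTime entries.
Rows 2 and 3 agree on Pilot; apply Pilot→DepTime and equate their DepTime entries.
Rows 2 and 3 agree on Origin; apply Origin→Dest and equate their Dest entries.
Rows 2 and 3 agree on DepTime, Dest; apply DepTime, Dest→Origin, Capacity and equate their Origin, Capacity entries.
Rows 1 and 3 agree on DepTime; apply DepTime→Aircraft and equate their Aircraft entries.
No row becomes fully distinguished — the join is lossy.

No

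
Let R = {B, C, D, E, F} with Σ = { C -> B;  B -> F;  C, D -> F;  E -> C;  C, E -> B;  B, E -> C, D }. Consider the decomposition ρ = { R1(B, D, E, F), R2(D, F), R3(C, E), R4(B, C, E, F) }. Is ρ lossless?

Chase test. Columns are B, C, D, E, F; row i has aⱼ where attribute j ∈ Ri, else bᵢⱼ.
Initial tableau (one row per fragment):
  row 1: a1 b12 a3 a4 a5
  row 2: b21 b22 a3 b24 a5
  row 3: b31 a2 b33 a4 b35
  row 4: a1 a2 b43 a4 a5
Rows 3 and 4 agree on C; apply C→B and equate their B entries.
Rows 1 and 3 agree on B; apply B→F and equate their F entries.
Rows 1 and 3 agree on E; apply E→C and equate their C entries.
Rows 1 and 3 agree on B, E; apply B, E→C, D and equate their C, D entries.
Rows 1 and 4 agree on B, E; apply B, E→C, D and equate their C, D entries.
Row 1 is now all distinguished symbols — the join is lossless.

Yes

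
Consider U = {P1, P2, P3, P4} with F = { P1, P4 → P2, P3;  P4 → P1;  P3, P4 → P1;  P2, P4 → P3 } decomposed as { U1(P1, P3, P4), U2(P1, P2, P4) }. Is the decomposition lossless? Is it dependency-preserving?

Lossless test: (P1, P4)⁺ = {P1, P2, P3, P4}, which contains all of one fragment — lossless.
Dependency preservation: P1, P4 → P2, P3; P2, P4 → P3 are not contained in any single fragment, but the restricted closure of each left-hand side across the fragments still reaches the right-hand side; the remaining FDs each lie inside some fragment. All dependencies are preserved.

lossless and dependency-preserving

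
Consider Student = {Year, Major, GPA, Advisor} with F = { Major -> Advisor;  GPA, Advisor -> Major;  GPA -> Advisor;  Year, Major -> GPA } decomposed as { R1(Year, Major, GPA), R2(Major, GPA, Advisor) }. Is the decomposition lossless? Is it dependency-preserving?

lossless and dependency-preserving

Lossless test: (Major, GPA)⁺ = {Major, GPA, Advisor}, which contains all of one fragment — lossless.
Dependency preservation: every FD's attributes lie within a single fragment, so each can be enforced locally — preserved.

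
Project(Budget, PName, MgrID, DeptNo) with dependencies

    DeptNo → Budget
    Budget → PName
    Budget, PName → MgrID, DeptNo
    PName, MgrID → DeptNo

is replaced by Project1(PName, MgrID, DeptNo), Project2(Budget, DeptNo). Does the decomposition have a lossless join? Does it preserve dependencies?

Lossless test: (DeptNo)⁺ = {Budget, PName, MgrID, DeptNo}, which contains all of one fragment — lossless.
Dependency preservation: Budget → PName; Budget, PName → MgrID, DeptNo are not contained in any single fragment, but the restricted closure of each left-hand side across the fragments still reaches the right-hand side; the remaining FDs each lie inside some fragment. All dependencies are preserved.

lossless and dependency-preserving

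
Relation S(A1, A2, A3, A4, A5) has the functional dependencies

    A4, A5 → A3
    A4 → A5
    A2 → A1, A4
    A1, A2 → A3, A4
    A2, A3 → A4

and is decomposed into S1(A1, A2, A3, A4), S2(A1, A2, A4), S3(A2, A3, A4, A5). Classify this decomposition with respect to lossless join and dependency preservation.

lossless and dependency-preserving

Lossless test (chase): Rows 1 and 2 agree on A4; apply A4→A5 and equate their A5 entries. Rows 1 and 3 agree on A4; apply A4→A5 and equate their A5 entries. Rows 1 and 3 agree on A2; apply A2→A1, A4 and equate their A1, A4 entries. Rows 1 and 2 agree on A1, A2; apply A1, A2→A3, A4 and equate their A3, A4 entries. Row 1 is now all distinguished symbols — the join is lossless.
Dependency preservation: every FD's attributes lie within a single fragment, so each can be enforced locally — preserved.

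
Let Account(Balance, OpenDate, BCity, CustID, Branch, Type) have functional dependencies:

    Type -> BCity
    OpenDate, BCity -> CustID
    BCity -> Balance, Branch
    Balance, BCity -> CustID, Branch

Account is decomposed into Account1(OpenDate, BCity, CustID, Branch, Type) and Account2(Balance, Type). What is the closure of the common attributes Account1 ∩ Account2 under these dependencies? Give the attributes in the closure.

Balance, BCity, CustID, Branch, Type

Account1 ∩ Account2 = {Type}.
Type → BCity applies, adding BCity
BCity → Balance, Branch applies, adding Balance, Branch
Balance, BCity → CustID, Branch applies, adding CustID
Closure: {Balance, BCity, CustID, Branch, Type}.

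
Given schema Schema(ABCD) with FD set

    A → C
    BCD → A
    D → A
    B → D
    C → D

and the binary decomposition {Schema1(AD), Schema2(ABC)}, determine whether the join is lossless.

Common attributes: Schema1 ∩ Schema2 = {A}.
Closure of {A}: A → C applies, adding C; C → D applies, adding D. So (A)⁺ = {ACD}.
This closure contains every attribute of Schema1, so Schema1 ∩ Schema2 → Schema1. The join is lossless.

Yes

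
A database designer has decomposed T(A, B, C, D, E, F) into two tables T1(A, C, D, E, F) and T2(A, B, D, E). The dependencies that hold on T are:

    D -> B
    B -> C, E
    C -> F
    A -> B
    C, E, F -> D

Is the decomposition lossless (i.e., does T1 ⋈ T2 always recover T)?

Yes

Common attributes: T1 ∩ T2 = {A, D, E}.
Closure of {A, D, E}: D → B applies, adding B; B → C, E applies, adding C; C → F applies, adding F. So (A, D, E)⁺ = {A, B, C, D, E, F}.
This closure contains every attribute of T1, so T1 ∩ T2 → T1. The join is lossless.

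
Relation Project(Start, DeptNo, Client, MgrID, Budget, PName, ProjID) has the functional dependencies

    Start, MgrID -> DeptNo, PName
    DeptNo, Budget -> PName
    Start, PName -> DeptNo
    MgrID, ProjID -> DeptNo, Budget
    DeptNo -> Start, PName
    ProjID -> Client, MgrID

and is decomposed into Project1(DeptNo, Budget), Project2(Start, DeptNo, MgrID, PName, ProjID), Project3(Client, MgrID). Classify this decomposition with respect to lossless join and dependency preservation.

Lossless test (chase): Rows 1 and 2 agree on DeptNo; apply DeptNo→Start, PName and equate their Start, PName entries. No row becomes fully distinguished — the join is lossy.
Dependency preservation: the restricted closure of {MgrID, ProjID} across the fragments never reaches {DeptNo, Budget}, so MgrID, ProjID → DeptNo, Budget cannot be enforced without a join — not preserved.

lossy and not dependency-preserving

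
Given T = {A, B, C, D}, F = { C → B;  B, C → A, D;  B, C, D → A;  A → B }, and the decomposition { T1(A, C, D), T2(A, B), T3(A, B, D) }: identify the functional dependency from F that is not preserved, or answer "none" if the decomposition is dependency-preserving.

none

C → B: restricted closure across fragments reaches B.
B, C → A, D: restricted closure across fragments reaches A, D.
B, C, D → A: restricted closure across fragments reaches A.
A → B lies within T2.
Every dependency is enforceable on the fragments, so the decomposition is dependency-preserving.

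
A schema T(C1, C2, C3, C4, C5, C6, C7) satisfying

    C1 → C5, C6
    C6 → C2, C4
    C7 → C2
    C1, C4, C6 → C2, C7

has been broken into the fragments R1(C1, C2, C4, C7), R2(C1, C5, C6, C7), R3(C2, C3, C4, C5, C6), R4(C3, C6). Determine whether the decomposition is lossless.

No

Chase test. Columns are C1, C2, C3, C4, C5, C6, C7; row i has aⱼ where attribute j ∈ Ri, else bᵢⱼ.
Initial tableau (one row per fragment):
  row 1: a1 a2 b13 a4 b15 b16 a7
  row 2: a1 b22 b23 b24 a5 a6 a7
  row 3: b31 a2 a3 a4 a5 a6 b37
  row 4: b41 b42 a3 b44 b45 a6 b47
Rows 1 and 2 agree on C1; apply C1→C5, C6 and equate their C5, C6 entries.
Rows 1 and 2 agree on C6; apply C6→C2, C4 and equate their C2, C4 entries.
Rows 1 and 4 agree on C6; apply C6→C2, C4 and equate their C2, C4 entries.
No row becomes fully distinguished — the join is lossy.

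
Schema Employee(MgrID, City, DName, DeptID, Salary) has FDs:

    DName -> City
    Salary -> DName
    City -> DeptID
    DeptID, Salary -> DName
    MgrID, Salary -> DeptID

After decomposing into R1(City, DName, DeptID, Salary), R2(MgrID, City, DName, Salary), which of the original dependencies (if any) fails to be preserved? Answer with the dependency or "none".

DName → City lies within R1.
Salary → DName lies within R1.
City → DeptID lies within R1.
DeptID, Salary → DName lies within R1.
MgrID, Salary → DeptID: restricted closure across fragments reaches DeptID.
Every dependency is enforceable on the fragments, so the decomposition is dependency-preserving.

none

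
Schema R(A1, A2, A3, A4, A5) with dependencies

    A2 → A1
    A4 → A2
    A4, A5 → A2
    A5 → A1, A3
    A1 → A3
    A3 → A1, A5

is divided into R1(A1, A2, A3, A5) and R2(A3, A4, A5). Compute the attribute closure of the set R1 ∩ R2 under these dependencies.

A1, A3, A5

R1 ∩ R2 = {A3, A5}.
A5 → A1, A3 applies, adding A1
Closure: {A1, A3, A5}.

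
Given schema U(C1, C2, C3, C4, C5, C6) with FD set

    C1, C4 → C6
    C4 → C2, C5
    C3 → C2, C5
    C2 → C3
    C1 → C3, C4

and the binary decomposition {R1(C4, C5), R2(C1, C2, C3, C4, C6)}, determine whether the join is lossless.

Common attributes: R1 ∩ R2 = {C4}.
Closure of {C4}: C4 → C2, C5 applies, adding C2, C5; C2 → C3 applies, adding C3. So (C4)⁺ = {C2, C3, C4, C5}.
This closure contains every attribute of R1, so R1 ∩ R2 → R1. The join is lossless.

Yes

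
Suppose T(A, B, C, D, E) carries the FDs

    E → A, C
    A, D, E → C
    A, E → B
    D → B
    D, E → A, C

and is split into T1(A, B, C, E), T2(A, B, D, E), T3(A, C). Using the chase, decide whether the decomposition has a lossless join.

Chase test. Columns are A, B, C, D, E; row i has aⱼ where attribute j ∈ Ti, else bᵢⱼ.
Initial tableau (one row per fragment):
  row 1: a1 a2 a3 b14 a5
  row 2: a1 a2 b23 a4 a5
  row 3: a1 b32 a3 b34 b35
Rows 1 and 2 agree on E; apply E→A, C and equate their A, C entries.
Row 2 is now all distinguished symbols — the join is lossless.

Yes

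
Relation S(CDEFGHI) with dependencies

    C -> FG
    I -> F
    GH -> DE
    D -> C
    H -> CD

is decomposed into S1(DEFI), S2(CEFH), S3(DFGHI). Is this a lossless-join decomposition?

Chase test. Columns are CDEFGHI; row i has aⱼ where attribute j ∈ Si, else bᵢⱼ.
Initial tableau (one row per fragment):
  row 1: b11 a2 a3 a4 b15 b16 a7
  row 2: a1 b22 a3 a4 b25 a6 b27
  row 3: b31 a2 b33 a4 a5 a6 a7
Rows 1 and 3 agree on D; apply D→C and equate their C entries.
Rows 2 and 3 agree on H; apply H→CD and equate their CD entries.
Rows 1 and 2 agree on C; apply C→FG and equate their FG entries.
Rows 1 and 3 agree on C; apply C→FG and equate their FG entries.
Rows 2 and 3 agree on GH; apply GH→DE and equate their DE entries.
Row 3 is now all distinguished symbols — the join is lossless.

Yes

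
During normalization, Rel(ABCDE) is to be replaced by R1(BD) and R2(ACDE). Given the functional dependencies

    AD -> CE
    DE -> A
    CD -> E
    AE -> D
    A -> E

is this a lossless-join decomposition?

Common attributes: R1 ∩ R2 = {D}.
No dependency enlarges {D}, so (D)⁺ = {D}.
The closure contains neither all of R1 = {BD} nor all of R2 = {ACDE}, so the common attributes are not a superkey of either fragment. The join is lossy.

No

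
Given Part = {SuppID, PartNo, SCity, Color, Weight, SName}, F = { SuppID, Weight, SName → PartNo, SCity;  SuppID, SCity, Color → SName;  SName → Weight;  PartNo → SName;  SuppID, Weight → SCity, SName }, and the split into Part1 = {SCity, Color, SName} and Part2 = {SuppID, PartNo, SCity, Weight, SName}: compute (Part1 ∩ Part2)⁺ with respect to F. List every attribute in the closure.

SCity, Weight, SName

Part1 ∩ Part2 = {SCity, SName}.
SName → Weight applies, adding Weight
Closure: {SCity, Weight, SName}.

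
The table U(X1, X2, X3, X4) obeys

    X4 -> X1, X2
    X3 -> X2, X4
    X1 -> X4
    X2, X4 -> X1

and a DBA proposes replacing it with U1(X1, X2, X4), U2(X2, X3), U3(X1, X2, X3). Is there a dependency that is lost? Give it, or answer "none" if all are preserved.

none

X4 → X1, X2 lies within U1.
X3 → X2, X4: restricted closure across fragments reaches X2, X4.
X1 → X4 lies within U1.
X2, X4 → X1 lies within U1.
Every dependency is enforceable on the fragments, so the decomposition is dependency-preserving.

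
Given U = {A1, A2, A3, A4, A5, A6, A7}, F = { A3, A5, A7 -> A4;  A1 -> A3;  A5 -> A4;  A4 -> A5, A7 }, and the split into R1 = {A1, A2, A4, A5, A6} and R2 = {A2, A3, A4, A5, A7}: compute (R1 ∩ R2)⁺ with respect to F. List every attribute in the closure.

R1 ∩ R2 = {A2, A4, A5}.
A4 → A5, A7 applies, adding A7
Closure: {A2, A4, A5, A7}.

A2, A4, A5, A7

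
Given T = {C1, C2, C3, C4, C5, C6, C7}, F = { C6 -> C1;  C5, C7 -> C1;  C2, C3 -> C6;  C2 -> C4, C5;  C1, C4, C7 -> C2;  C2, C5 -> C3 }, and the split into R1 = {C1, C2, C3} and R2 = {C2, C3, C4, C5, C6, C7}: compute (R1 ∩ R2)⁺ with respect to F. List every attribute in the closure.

C1, C2, C3, C4, C5, C6

R1 ∩ R2 = {C2, C3}.
C2, C3 → C6 applies, adding C6
C2 → C4, C5 applies, adding C4, C5
C6 → C1 applies, adding C1
Closure: {C1, C2, C3, C4, C5, C6}.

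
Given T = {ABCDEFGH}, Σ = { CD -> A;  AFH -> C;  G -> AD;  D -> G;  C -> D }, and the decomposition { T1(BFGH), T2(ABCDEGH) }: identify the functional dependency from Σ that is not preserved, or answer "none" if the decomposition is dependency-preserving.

Check AFH → C: no single fragment contains all of {ACFH}, and the restricted closure of {AFH} across the fragments never reaches {C}.
CD → A is preserved.
G → AD is preserved.
D → G is preserved.
C → D is preserved.

AFH -> C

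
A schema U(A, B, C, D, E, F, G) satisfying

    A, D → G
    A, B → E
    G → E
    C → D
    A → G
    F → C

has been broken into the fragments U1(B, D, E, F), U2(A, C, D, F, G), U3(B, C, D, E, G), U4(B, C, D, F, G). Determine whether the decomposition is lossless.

No

Chase test. Columns are A, B, C, D, E, F, G; row i has aⱼ where attribute j ∈ Ui, else bᵢⱼ.
Initial tableau (one row per fragment):
  row 1: b11 a2 b13 a4 a5 a6 b17
  row 2: a1 b22 a3 a4 b25 a6 a7
  row 3: b31 a2 a3 a4 a5 b36 a7
  row 4: b41 a2 a3 a4 b45 a6 a7
Rows 2 and 3 agree on G; apply G→E and equate their E entries.
Rows 2 and 4 agree on G; apply G→E and equate their E entries.
Rows 1 and 2 agree on F; apply F→C and equate their C entries.
No row becomes fully distinguished — the join is lossy.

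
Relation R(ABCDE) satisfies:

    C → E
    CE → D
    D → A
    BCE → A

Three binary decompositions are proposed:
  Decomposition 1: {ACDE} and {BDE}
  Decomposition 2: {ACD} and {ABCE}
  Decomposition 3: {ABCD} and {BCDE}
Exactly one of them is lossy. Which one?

Decomposition 1

Decomposition 1: common = {DE}, closure = {ADE} → lossy.
Decomposition 2: common = {AC}, closure = {ACDE} → lossless.
Decomposition 3: common = {BCD}, closure = {ABCDE} → lossless.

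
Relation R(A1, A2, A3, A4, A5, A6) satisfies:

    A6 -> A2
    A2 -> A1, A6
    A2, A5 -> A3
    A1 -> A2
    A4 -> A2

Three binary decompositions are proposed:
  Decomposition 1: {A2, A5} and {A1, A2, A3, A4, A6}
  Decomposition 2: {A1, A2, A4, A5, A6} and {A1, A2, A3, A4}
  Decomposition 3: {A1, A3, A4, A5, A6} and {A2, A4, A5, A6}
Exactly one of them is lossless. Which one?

Decomposition 1: common = {A2}, closure = {A1, A2, A6} → lossy.
Decomposition 2: common = {A1, A2, A4}, closure = {A1, A2, A4, A6} → lossy.
Decomposition 3: common = {A4, A5, A6}, closure = {A1, A2, A3, A4, A5, A6} → lossless.

Decomposition 3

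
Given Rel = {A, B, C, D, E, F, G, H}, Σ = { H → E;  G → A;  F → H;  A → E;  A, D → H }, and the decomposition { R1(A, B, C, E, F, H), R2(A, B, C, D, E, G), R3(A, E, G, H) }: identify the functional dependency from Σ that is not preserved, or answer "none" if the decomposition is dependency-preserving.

A, D → H

Check A, D → H: no single fragment contains all of {A, D, H}, and the restricted closure of {A, D} across the fragments never reaches {H}.
H → E is preserved.
G → A is preserved.
F → H is preserved.
A → E is preserved.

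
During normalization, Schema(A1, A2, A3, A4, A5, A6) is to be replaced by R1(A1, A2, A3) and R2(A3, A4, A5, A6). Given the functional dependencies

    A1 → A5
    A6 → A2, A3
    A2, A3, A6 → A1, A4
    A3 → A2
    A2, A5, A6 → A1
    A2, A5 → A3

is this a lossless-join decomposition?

Common attributes: R1 ∩ R2 = {A3}.
Closure of {A3}: A3 → A2 applies, adding A2. So (A3)⁺ = {A2, A3}.
The closure contains neither all of R1 = {A1, A2, A3} nor all of R2 = {A3, A4, A5, A6}, so the common attributes are not a superkey of either fragment. The join is lossy.

No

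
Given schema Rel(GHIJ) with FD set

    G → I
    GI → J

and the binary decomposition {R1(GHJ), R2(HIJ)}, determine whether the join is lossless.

No

Common attributes: R1 ∩ R2 = {HJ}.
No dependency enlarges {HJ}, so (HJ)⁺ = {HJ}.
The closure contains neither all of R1 = {GHJ} nor all of R2 = {HIJ}, so the common attributes are not a superkey of either fragment. The join is lossy.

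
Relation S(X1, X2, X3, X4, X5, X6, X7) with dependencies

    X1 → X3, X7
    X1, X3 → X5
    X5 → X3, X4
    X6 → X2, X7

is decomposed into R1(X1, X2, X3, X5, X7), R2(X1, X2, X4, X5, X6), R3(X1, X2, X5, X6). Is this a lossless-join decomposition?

Yes

Chase test. Columns are X1, X2, X3, X4, X5, X6, X7; row i has aⱼ where attribute j ∈ Ri, else bᵢⱼ.
Initial tableau (one row per fragment):
  row 1: a1 a2 a3 b14 a5 b16 a7
  row 2: a1 a2 b23 a4 a5 a6 b27
  row 3: a1 a2 b33 b34 a5 a6 b37
Rows 1 and 2 agree on X1; apply X1→X3, X7 and equate their X3, X7 entries.
Rows 1 and 3 agree on X1; apply X1→X3, X7 and equate their X3, X7 entries.
Rows 1 and 2 agree on X5; apply X5→X3, X4 and equate their X3, X4 entries.
Rows 1 and 3 agree on X5; apply X5→X3, X4 and equate their X3, X4 entries.
Row 2 is now all distinguished symbols — the join is lossless.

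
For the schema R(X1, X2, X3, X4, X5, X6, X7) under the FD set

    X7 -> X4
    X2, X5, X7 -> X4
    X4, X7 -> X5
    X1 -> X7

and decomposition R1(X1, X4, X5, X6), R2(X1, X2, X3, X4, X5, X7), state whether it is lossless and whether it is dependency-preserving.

Lossless test: (X1, X4, X5)⁺ = {X1, X4, X5, X7}, which is a superkey of neither fragment — lossy.
Dependency preservation: every FD's attributes lie within a single fragment, so each can be enforced locally — preserved.

lossy but dependency-preserving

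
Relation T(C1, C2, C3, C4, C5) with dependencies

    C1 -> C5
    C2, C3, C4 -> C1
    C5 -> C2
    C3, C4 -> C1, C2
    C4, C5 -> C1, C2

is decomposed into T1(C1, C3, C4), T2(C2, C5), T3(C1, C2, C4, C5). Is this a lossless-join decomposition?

Yes

Chase test. Columns are C1, C2, C3, C4, C5; row i has aⱼ where attribute j ∈ Ti, else bᵢⱼ.
Initial tableau (one row per fragment):
  row 1: a1 b12 a3 a4 b15
  row 2: b21 a2 b23 b24 a5
  row 3: a1 a2 b33 a4 a5
Rows 1 and 3 agree on C1; apply C1→C5 and equate their C5 entries.
Rows 1 and 2 agree on C5; apply C5→C2 and equate their C2 entries.
Row 1 is now all distinguished symbols — the join is lossless.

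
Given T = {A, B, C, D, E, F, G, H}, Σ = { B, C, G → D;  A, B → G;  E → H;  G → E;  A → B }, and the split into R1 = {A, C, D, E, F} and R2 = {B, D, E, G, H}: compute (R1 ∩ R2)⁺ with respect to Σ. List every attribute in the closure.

D, E, H

R1 ∩ R2 = {D, E}.
E → H applies, adding H
Closure: {D, E, H}.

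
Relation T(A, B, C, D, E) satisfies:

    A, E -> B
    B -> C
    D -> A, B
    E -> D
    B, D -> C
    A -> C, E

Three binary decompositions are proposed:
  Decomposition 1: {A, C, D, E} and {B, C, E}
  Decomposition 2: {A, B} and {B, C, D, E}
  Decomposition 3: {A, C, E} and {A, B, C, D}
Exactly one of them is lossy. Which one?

Decomposition 2

Decomposition 1: common = {C, E}, closure = {A, B, C, D, E} → lossless.
Decomposition 2: common = {B}, closure = {B, C} → lossy.
Decomposition 3: common = {A, C}, closure = {A, B, C, D, E} → lossless.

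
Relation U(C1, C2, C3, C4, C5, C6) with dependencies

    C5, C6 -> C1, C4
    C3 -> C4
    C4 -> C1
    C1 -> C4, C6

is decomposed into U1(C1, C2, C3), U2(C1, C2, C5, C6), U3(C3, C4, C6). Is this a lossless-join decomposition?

No

Chase test. Columns are C1, C2, C3, C4, C5, C6; row i has aⱼ where attribute j ∈ Ui, else bᵢⱼ.
Initial tableau (one row per fragment):
  row 1: a1 a2 a3 b14 b15 b16
  row 2: a1 a2 b23 b24 a5 a6
  row 3: b31 b32 a3 a4 b35 a6
Rows 1 and 3 agree on C3; apply C3→C4 and equate their C4 entries.
Rows 1 and 3 agree on C4; apply C4→C1 and equate their C1 entries.
Rows 1 and 2 agree on C1; apply C1→C4, C6 and equate their C4, C6 entries.
No row becomes fully distinguished — the join is lossy.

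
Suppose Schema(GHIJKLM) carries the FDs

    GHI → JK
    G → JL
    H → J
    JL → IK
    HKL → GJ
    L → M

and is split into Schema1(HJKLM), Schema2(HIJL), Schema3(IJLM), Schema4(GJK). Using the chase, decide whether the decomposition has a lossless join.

Chase test. Columns are GHIJKLM; row i has aⱼ where attribute j ∈ Schemai, else bᵢⱼ.
Initial tableau (one row per fragment):
  row 1: b11 a2 b13 a4 a5 a6 a7
  row 2: b21 a2 a3 a4 b25 a6 b27
  row 3: b31 b32 a3 a4 b35 a6 a7
  row 4: a1 b42 b43 a4 a5 b46 b47
Rows 1 and 2 agree on JL; apply JL→IK and equate their IK entries.
Rows 1 and 3 agree on JL; apply JL→IK and equate their IK entries.
Rows 1 and 2 agree on HKL; apply HKL→GJ and equate their GJ entries.
Rows 1 and 2 agree on L; apply L→M and equate their M entries.
No row becomes fully distinguished — the join is lossy.

No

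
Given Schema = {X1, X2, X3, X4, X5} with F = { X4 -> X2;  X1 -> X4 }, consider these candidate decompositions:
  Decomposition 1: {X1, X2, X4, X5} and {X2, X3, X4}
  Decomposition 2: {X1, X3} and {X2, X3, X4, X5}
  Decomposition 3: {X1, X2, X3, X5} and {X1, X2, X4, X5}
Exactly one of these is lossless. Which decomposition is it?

Decomposition 1: common = {X2, X4}, closure = {X2, X4} → lossy.
Decomposition 2: common = {X3}, closure = {X3} → lossy.
Decomposition 3: common = {X1, X2, X5}, closure = {X1, X2, X4, X5} → lossless.

Decomposition 3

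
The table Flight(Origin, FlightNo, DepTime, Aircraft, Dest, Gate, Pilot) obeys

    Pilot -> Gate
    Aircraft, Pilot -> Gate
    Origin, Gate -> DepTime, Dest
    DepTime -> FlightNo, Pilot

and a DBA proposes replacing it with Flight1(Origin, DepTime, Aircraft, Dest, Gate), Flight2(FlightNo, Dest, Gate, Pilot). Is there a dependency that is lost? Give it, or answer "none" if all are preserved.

Check DepTime → FlightNo, Pilot: no single fragment contains all of {FlightNo, DepTime, Pilot}, and the restricted closure of {DepTime} across the fragments never reaches {FlightNo, Pilot}.
Pilot → Gate is preserved.
Aircraft, Pilot → Gate is preserved.
Origin, Gate → DepTime, Dest is preserved.

DepTime -> FlightNo, Pilot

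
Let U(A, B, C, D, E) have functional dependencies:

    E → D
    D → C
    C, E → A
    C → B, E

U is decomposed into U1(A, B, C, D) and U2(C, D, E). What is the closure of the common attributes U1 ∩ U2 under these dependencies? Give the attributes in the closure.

A, B, C, D, E

U1 ∩ U2 = {C, D}.
C → B, E applies, adding B, E
C, E → A applies, adding A
Closure: {A, B, C, D, E}.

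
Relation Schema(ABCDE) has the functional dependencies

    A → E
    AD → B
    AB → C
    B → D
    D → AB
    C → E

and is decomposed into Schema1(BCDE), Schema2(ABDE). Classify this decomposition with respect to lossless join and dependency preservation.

Lossless test: (BDE)⁺ = {ABCDE}, which contains all of one fragment — lossless.
Dependency preservation: AB → C is not contained in any single fragment, but the restricted closure of its left-hand side across the fragments still reaches the right-hand side; the remaining FDs each lie inside some fragment. All dependencies are preserved.

lossless and dependency-preserving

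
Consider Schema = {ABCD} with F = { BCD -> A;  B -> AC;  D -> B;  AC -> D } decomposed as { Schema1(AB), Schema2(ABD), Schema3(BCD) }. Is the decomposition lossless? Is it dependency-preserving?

Lossless test (chase): Rows 1 and 2 agree on B; apply B→AC and equate their AC entries. Rows 1 and 3 agree on B; apply B→AC and equate their AC entries. Rows 1 and 2 agree on AC; apply AC→D and equate their D entries. Row 1 is now all distinguished symbols — the join is lossless.
Dependency preservation: the restricted closure of {AC} across the fragments never reaches {D}, so AC → D cannot be enforced without a join — not preserved.

lossless but not dependency-preserving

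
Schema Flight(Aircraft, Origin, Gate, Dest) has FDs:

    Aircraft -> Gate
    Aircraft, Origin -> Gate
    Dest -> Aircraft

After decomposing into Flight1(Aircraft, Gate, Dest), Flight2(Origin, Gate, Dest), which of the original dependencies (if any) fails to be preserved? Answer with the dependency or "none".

none

Aircraft → Gate lies within Flight1.
Aircraft, Origin → Gate: restricted closure across fragments reaches Gate.
Dest → Aircraft lies within Flight1.
Every dependency is enforceable on the fragments, so the decomposition is dependency-preserving.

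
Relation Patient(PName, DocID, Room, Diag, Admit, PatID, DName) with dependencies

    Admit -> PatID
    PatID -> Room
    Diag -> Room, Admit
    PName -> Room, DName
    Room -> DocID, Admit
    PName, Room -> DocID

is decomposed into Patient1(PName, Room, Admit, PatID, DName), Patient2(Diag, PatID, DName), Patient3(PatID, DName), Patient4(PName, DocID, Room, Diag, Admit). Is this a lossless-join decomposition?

Yes

Chase test. Columns are PName, DocID, Room, Diag, Admit, PatID, DName; row i has aⱼ where attribute j ∈ Patienti, else bᵢⱼ.
Initial tableau (one row per fragment):
  row 1: a1 b12 a3 b14 a5 a6 a7
  row 2: b21 b22 b23 a4 b25 a6 a7
  row 3: b31 b32 b33 b34 b35 a6 a7
  row 4: a1 a2 a3 a4 a5 b46 b47
Rows 1 and 4 agree on Admit; apply Admit→PatID and equate their PatID entries.
Rows 1 and 2 agree on PatID; apply PatID→Room and equate their Room entries.
Rows 1 and 3 agree on PatID; apply PatID→Room and equate their Room entries.
Rows 2 and 4 agree on Diag; apply Diag→Room, Admit and equate their Room, Admit entries.
Rows 1 and 4 agree on PName; apply PName→Room, DName and equate their Room, DName entries.
Rows 1 and 2 agree on Room; apply Room→DocID, Admit and equate their DocID, Admit entries.
Rows 1 and 3 agree on Room; apply Room→DocID, Admit and equate their DocID, Admit entries.
Rows 1 and 4 agree on Room; apply Room→DocID, Admit and equate their DocID, Admit entries.
Row 4 is now all distinguished symbols — the join is lossless.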